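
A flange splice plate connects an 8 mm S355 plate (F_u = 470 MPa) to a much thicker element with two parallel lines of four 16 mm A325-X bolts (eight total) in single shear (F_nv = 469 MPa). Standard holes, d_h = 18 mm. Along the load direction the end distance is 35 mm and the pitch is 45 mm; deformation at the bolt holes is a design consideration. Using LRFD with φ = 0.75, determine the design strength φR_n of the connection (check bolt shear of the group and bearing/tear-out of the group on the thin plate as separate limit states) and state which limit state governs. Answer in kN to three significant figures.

Bolt shear: A_b = π·16²/4 = 201.1 mm²; R_n = 469 × 201.1 × 8 × 1 / 1000 = 754.4 kN → 0.75 × 754.4 = 566 kN.
Bearing (1.2 l_c t F_u ≤ 2.4 d t F_u): upper limit = 2.4·16·8·470 / 1000 = 144.4 kN.
  Edge l_c = 35 − 18/2 = 26 → r_n = 117.3 kN; interior l_c = 45 − 18 = 27 → r_n = 121.8 kN.
  R_n,bearing = 2·117.3 + 6·121.8 = 965.6 kN → 0.75 × 965.6 = 724 kN.
Bolt shear governs: 566 kN.

566 kN (bolt shear governs)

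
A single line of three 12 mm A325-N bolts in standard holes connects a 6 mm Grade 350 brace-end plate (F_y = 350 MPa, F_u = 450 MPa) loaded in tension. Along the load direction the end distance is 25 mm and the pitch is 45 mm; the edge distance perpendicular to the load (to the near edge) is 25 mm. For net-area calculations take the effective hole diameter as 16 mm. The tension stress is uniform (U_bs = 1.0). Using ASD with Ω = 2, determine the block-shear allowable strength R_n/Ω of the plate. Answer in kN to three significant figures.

83.7 kN

Shear plane L_v = 25 + 2·45 = 115 mm; A_gv = 115 × 6 = 690 mm².
A_nv = (115 − 2.5·16) × 6 = 450 mm².
A_nt = (25 − 0.5·16) × 6 = 102 mm².
0.6 F_u A_nv = 121.5 kN; 0.6 F_y A_gv = 144.9 kN → shear rupture governs the shear term.
R_n = 121.5 + 1.0 × 450 × 102 / 1000 = 167.4 kN.
Allowable strength R_n/Ω = 167.4 / 2 = 83.7 kN.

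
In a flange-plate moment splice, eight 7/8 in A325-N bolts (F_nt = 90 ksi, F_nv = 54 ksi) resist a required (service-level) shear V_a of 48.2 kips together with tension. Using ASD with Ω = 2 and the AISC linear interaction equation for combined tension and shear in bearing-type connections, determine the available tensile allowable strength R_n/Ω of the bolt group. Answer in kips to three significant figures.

201 kips

A_b = π·0.875²/4 = 0.6013 in²; f_rv = 48.2 / (8 × 0.6013) = 10.02 ksi.
F'_nt = 1.3 F_nt − (Ω F_nt / F_nv) f_rv = 1.3·90 − (2·90/54)·10.02 = 83.6 ksi, capped at F_nt → F'_nt = 83.6 ksi.
R_n = F'_nt · A_b · n = 83.6 × 0.6013 × 8 = 402.2 kips.
Allowable strength R_n/Ω = 402.2 / 2 = 201 kips.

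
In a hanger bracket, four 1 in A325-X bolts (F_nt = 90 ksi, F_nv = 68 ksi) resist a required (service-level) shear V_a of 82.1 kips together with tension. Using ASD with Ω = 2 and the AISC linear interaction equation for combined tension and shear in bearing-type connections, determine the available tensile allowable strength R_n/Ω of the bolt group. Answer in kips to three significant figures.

75.1 kips

A_b = π·1²/4 = 0.7854 in²; f_rv = 82.1 / (4 × 0.7854) = 26.13 ksi.
F'_nt = 1.3 F_nt − (Ω F_nt / F_nv) f_rv = 1.3·90 − (2·90/68)·26.13 = 47.82 ksi, capped at F_nt → F'_nt = 47.82 ksi.
R_n = F'_nt · A_b · n = 47.82 × 0.7854 × 4 = 150.2 kips.
Allowable strength R_n/Ω = 150.2 / 2 = 75.1 kips.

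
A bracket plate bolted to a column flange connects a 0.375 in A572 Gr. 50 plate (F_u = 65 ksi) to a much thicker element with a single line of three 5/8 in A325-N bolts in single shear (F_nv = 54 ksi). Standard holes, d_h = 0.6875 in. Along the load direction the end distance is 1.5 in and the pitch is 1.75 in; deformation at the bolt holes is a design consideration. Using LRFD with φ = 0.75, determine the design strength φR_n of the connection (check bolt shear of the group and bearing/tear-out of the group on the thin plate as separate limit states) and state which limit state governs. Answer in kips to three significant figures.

37.3 kips (bolt shear governs)

Bolt shear: A_b = π·0.625²/4 = 0.3068 in²; R_n = 54 × 0.3068 × 3 × 1 = 49.7 kips → 0.75 × 49.7 = 37.3 kips.
Bearing (1.2 l_c t F_u ≤ 2.4 d t F_u): upper limit = 2.4·0.625·0.375·65 = 36.56 kips.
  Edge l_c = 1.5 − 0.6875/2 = 1.156 → r_n = 33.82 kips; interior l_c = 1.75 − 0.6875 = 1.062 → r_n = 31.08 kips.
  R_n,bearing = 1·33.82 + 2·31.08 = 95.98 kips → 0.75 × 95.98 = 72 kips.
Bolt shear governs: 37.3 kips.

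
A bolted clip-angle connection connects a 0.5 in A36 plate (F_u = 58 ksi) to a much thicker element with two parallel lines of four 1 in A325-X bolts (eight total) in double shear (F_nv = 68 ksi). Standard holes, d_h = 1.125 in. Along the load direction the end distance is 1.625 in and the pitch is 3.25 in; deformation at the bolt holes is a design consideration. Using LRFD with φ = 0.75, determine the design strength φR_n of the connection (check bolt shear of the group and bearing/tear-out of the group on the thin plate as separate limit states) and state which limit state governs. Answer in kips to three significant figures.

369 kips (bearing governs)

Bolt shear: A_b = π·1²/4 = 0.7854 in²; R_n = 68 × 0.7854 × 8 × 2 = 854.5 kips → 0.75 × 854.5 = 641 kips.
Bearing (1.2 l_c t F_u ≤ 2.4 d t F_u): upper limit = 2.4·1·0.5·58 = 69.6 kips.
  Edge l_c = 1.625 − 1.125/2 = 1.062 → r_n = 36.97 kips; interior l_c = 3.25 − 1.125 = 2.125 → r_n = 69.6 kips.
  R_n,bearing = 2·36.97 + 6·69.6 = 491.5 kips → 0.75 × 491.5 = 369 kips.
Bearing governs: 369 kips.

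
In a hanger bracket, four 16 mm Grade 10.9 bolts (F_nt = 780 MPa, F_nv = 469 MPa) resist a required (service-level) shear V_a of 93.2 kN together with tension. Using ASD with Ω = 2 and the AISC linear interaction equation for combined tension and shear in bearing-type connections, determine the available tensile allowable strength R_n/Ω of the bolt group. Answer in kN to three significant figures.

A_b = π·16²/4 = 201.1 mm²; f_rv = 93.2 × 1000 / (4 × 201.1) = 115.9 MPa.
F'_nt = 1.3 F_nt − (Ω F_nt / F_nv) f_rv = 1.3·780 − (2·780/469)·115.9 = 628.5 MPa, capped at F_nt → F'_nt = 628.5 MPa.
R_n = F'_nt · A_b · n = 628.5 × 201.1 × 4 / 1000 = 505.5 kN.
Allowable strength R_n/Ω = 505.5 / 2 = 253 kN.

253 kN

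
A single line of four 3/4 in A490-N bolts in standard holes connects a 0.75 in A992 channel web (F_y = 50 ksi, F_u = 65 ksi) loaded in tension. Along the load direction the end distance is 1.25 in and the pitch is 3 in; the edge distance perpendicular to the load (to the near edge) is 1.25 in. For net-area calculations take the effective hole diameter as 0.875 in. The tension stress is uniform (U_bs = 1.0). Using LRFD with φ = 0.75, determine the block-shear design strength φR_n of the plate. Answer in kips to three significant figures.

187 kips

Shear plane L_v = 1.25 + 3·3 = 10.25 in; A_gv = 10.25 × 0.75 = 7.688 in².
A_nv = (10.25 − 3.5·0.875) × 0.75 = 5.391 in².
A_nt = (1.25 − 0.5·0.875) × 0.75 = 0.6094 in².
0.6 F_u A_nv = 210.2 kips; 0.6 F_y A_gv = 230.6 kips → shear rupture governs the shear term.
R_n = 210.2 + 1.0 × 65 × 0.6094 = 249.8 kips.
Design strength φR_n = 0.75 × 249.8 = 187 kips.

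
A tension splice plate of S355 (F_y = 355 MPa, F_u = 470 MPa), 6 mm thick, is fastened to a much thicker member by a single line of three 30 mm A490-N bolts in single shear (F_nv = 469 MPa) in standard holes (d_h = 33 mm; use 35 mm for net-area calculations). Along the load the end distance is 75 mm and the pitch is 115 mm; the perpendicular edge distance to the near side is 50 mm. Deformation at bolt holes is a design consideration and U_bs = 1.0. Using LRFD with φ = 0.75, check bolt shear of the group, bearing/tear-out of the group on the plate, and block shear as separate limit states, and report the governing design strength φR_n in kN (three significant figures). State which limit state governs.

Bolt shear: A_b = π·30²/4 = 706.9 mm²; R_n = 469 × 706.9 × 3 × 1 / 1000 = 994.5 kN → 0.75 × 994.5 = 746 kN.
Bearing: edge l_c = 58.5, r_n = 198 kN; interior l_c = 82, r_n = 203 kN; R_n = 198 + 2·203 = 604 kN → 453 kN.
Block shear: A_gv = 1830, A_nv = 1305, A_nt = 195 mm²; R_n = min(0.6F_uA_nv, 0.6F_yA_gv) + U_bs·F_u·A_nt = 459.7 kN → 345 kN.
Block shear governs: 345 kN.

345 kN (block shear governs)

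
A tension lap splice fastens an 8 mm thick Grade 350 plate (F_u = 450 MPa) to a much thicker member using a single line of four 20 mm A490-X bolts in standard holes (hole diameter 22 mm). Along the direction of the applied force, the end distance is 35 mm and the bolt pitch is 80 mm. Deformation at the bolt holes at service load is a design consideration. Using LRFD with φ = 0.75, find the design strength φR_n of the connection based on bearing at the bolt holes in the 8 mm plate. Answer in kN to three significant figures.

Per bolt r_n = 1.2 l_c t F_u ≤ 2.4 d t F_u; upper limit = 2.4 × 20 × 8 × 450 / 1000 = 172.8 kN.
Edge bolt: l_c = 35 − 22/2 = 24 mm → 1.2 × 24 × 8 × 450 / 1000 = 103.7 → r_n = 103.7 kN.
Interior bolts: l_c = 80 − 22 = 58 mm → 1.2 × 58 × 8 × 450 / 1000 = 250.6 → r_n = 172.8 kN.
R_n = 1 × 103.7 + 3 × 172.8 = 622.1 kN.
Design strength φR_n = 0.75 × 622.1 = 467 kN.

467 kN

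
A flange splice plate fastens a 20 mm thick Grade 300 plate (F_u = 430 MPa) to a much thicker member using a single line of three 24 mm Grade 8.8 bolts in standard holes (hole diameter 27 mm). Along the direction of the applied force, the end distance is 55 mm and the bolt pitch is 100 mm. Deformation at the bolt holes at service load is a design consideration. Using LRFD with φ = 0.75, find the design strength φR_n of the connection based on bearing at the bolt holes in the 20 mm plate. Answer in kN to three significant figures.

Per bolt r_n = 1.2 l_c t F_u ≤ 2.4 d t F_u; upper limit = 2.4 × 24 × 20 × 430 / 1000 = 495.4 kN.
Edge bolt: l_c = 55 − 27/2 = 41.5 mm → 1.2 × 41.5 × 20 × 430 / 1000 = 428.3 → r_n = 428.3 kN.
Interior bolts: l_c = 100 − 27 = 73 mm → 1.2 × 73 × 20 × 430 / 1000 = 753.4 → r_n = 495.4 kN.
R_n = 1 × 428.3 + 2 × 495.4 = 1419 kN.
Design strength φR_n = 0.75 × 1419 = 1060 kN.

1060 kN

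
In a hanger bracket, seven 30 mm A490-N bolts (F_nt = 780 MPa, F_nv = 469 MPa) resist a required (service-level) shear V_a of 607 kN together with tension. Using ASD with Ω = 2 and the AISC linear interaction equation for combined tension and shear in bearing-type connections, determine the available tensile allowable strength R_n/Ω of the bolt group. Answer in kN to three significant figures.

1500 kN

A_b = π·30²/4 = 706.9 mm²; f_rv = 607 × 1000 / (7 × 706.9) = 122.7 MPa.
F'_nt = 1.3 F_nt − (Ω F_nt / F_nv) f_rv = 1.3·780 − (2·780/469)·122.7 = 606 MPa, capped at F_nt → F'_nt = 606 MPa.
R_n = F'_nt · A_b · n = 606 × 706.9 × 7 / 1000 = 2998 kN.
Allowable strength R_n/Ω = 2998 / 2 = 1500 kN.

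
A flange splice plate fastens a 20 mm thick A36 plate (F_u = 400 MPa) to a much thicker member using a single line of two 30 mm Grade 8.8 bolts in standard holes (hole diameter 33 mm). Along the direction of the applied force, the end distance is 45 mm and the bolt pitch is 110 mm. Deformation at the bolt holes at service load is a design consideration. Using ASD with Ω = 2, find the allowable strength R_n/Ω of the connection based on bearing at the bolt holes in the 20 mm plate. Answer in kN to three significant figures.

425 kN

Per bolt r_n = 1.2 l_c t F_u ≤ 2.4 d t F_u; upper limit = 2.4 × 30 × 20 × 400 / 1000 = 576 kN.
Edge bolt: l_c = 45 − 33/2 = 28.5 mm → 1.2 × 28.5 × 20 × 400 / 1000 = 273.6 → r_n = 273.6 kN.
Interior bolts: l_c = 110 − 33 = 77 mm → 1.2 × 77 × 20 × 400 / 1000 = 739.2 → r_n = 576 kN.
R_n = 1 × 273.6 + 1 × 576 = 849.6 kN.
Allowable strength R_n/Ω = 849.6 / 2 = 425 kN.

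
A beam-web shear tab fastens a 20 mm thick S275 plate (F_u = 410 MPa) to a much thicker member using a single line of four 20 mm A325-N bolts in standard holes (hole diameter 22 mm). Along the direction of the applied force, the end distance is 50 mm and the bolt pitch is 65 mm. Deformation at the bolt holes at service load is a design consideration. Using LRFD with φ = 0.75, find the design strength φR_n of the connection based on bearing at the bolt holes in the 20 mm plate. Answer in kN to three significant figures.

Per bolt r_n = 1.2 l_c t F_u ≤ 2.4 d t F_u; upper limit = 2.4 × 20 × 20 × 410 / 1000 = 393.6 kN.
Edge bolt: l_c = 50 − 22/2 = 39 mm → 1.2 × 39 × 20 × 410 / 1000 = 383.8 → r_n = 383.8 kN.
Interior bolts: l_c = 65 − 22 = 43 mm → 1.2 × 43 × 20 × 410 / 1000 = 423.1 → r_n = 393.6 kN.
R_n = 1 × 383.8 + 3 × 393.6 = 1565 kN.
Design strength φR_n = 0.75 × 1565 = 1170 kN.

1170 kN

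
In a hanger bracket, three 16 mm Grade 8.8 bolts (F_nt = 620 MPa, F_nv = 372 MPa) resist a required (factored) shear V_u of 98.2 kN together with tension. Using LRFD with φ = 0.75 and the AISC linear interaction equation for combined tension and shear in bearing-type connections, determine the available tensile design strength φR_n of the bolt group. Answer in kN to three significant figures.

201 kN

A_b = π·16²/4 = 201.1 mm²; f_rv = 98.2 × 1000 / (3 × 201.1) = 162.8 MPa.
F'_nt = 1.3 F_nt − (F_nt / φF_nv) f_rv = 1.3·620 − (620/(0.75·372))·162.8 = 444.2 MPa, capped at F_nt → F'_nt = 444.2 MPa.
R_n = F'_nt · A_b · n = 444.2 × 201.1 × 3 / 1000 = 267.9 kN.
Design strength φR_n = 0.75 × 267.9 = 201 kN.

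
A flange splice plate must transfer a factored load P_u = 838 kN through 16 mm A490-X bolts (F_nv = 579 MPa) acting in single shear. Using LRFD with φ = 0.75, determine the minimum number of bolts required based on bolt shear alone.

10 bolts

A_b = π·16²/4 = 201.1 mm².
Per-bolt design strength φR_n = 0.75 × 579 × 201.1 × 1 / 1000 = 87.31 kN.
n ≥ 838 / 87.31 = 9.598 → use 10 bolts.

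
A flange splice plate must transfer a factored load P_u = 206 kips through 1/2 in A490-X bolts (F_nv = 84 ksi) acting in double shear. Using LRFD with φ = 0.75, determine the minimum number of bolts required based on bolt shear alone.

9 bolts

A_b = π·0.5²/4 = 0.1963 in².
Per-bolt design strength φR_n = 0.75 × 84 × 0.1963 × 2 = 24.74 kips.
n ≥ 206 / 24.74 = 8.327 → use 9 bolts.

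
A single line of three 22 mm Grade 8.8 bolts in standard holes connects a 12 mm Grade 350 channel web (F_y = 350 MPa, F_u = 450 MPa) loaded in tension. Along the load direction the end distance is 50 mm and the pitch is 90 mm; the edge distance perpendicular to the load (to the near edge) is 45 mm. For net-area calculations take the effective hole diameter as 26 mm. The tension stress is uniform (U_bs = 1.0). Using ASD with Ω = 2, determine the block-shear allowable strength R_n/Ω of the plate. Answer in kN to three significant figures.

Shear plane L_v = 50 + 2·90 = 230 mm; A_gv = 230 × 12 = 2760 mm².
A_nv = (230 − 2.5·26) × 12 = 1980 mm².
A_nt = (45 − 0.5·26) × 12 = 384 mm².
0.6 F_u A_nv = 534.6 kN; 0.6 F_y A_gv = 579.6 kN → shear rupture governs the shear term.
R_n = 534.6 + 1.0 × 450 × 384 / 1000 = 707.4 kN.
Allowable strength R_n/Ω = 707.4 / 2 = 354 kN.

354 kN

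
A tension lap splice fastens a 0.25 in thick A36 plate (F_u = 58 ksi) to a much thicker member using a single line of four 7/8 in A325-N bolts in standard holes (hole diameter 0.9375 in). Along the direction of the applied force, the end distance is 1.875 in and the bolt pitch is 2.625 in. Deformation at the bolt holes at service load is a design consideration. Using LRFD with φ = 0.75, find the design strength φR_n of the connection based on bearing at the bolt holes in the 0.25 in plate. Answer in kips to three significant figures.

84.4 kips

Per bolt r_n = 1.2 l_c t F_u ≤ 2.4 d t F_u; upper limit = 2.4 × 0.875 × 0.25 × 58 = 30.45 kips.
Edge bolt: l_c = 1.875 − 0.9375/2 = 1.406 in → 1.2 × 1.406 × 0.25 × 58 = 24.47 → r_n = 24.47 kips.
Interior bolts: l_c = 2.625 − 0.9375 = 1.688 in → 1.2 × 1.688 × 0.25 × 58 = 29.36 → r_n = 29.36 kips.
R_n = 1 × 24.47 + 3 × 29.36 = 112.6 kips.
Design strength φR_n = 0.75 × 112.6 = 84.4 kips.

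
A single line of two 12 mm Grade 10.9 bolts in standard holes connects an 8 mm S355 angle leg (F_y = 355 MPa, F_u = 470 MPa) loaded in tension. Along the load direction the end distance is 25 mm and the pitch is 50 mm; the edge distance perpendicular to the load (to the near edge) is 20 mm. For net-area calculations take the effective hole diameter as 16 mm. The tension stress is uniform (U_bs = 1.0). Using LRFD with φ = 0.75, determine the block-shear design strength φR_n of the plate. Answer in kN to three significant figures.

120 kN

Shear plane L_v = 25 + 1·50 = 75 mm; A_gv = 75 × 8 = 600 mm².
A_nv = (75 − 1.5·16) × 8 = 408 mm².
A_nt = (20 − 0.5·16) × 8 = 96 mm².
0.6 F_u A_nv = 115.1 kN; 0.6 F_y A_gv = 127.8 kN → shear rupture governs the shear term.
R_n = 115.1 + 1.0 × 470 × 96 / 1000 = 160.2 kN.
Design strength φR_n = 0.75 × 160.2 = 120 kN.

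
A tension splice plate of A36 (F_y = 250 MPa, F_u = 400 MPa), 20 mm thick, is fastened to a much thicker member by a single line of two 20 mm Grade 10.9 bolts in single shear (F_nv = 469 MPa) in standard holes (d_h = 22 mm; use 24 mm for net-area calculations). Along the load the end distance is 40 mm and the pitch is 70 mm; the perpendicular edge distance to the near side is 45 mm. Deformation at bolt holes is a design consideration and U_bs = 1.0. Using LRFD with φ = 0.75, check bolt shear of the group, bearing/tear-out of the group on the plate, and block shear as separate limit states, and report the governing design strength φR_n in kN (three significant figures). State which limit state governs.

221 kN (bolt shear governs)

Bolt shear: A_b = π·20²/4 = 314.2 mm²; R_n = 469 × 314.2 × 2 × 1 / 1000 = 294.7 kN → 0.75 × 294.7 = 221 kN.
Bearing: edge l_c = 29, r_n = 278.4 kN; interior l_c = 48, r_n = 384 kN; R_n = 278.4 + 1·384 = 662.4 kN → 497 kN.
Block shear: A_gv = 2200, A_nv = 1480, A_nt = 660 mm²; R_n = min(0.6F_uA_nv, 0.6F_yA_gv) + U_bs·F_u·A_nt = 594 kN → 446 kN.
Bolt shear governs: 221 kN.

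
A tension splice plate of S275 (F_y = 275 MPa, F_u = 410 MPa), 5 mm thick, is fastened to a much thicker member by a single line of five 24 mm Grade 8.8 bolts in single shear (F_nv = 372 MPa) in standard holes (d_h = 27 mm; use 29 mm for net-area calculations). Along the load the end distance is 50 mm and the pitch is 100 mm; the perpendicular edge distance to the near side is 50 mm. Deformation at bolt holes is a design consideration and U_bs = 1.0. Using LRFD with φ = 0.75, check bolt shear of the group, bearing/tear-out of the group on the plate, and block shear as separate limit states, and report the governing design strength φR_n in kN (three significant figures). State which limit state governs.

Bolt shear: A_b = π·24²/4 = 452.4 mm²; R_n = 372 × 452.4 × 5 × 1 / 1000 = 841.4 kN → 0.75 × 841.4 = 631 kN.
Bearing: edge l_c = 36.5, r_n = 89.79 kN; interior l_c = 73, r_n = 118.1 kN; R_n = 89.79 + 4·118.1 = 562.1 kN → 422 kN.
Block shear: A_gv = 2250, A_nv = 1598, A_nt = 177.5 mm²; R_n = min(0.6F_uA_nv, 0.6F_yA_gv) + U_bs·F_u·A_nt = 444 kN → 333 kN.
Block shear governs: 333 kN.

333 kN (block shear governs)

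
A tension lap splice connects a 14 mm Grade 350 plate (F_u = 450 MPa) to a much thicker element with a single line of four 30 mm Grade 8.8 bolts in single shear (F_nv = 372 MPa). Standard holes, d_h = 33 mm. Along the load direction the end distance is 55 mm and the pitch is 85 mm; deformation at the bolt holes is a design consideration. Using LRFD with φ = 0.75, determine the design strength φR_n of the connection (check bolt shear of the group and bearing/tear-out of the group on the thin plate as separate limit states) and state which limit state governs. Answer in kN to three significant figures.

789 kN (bolt shear governs)

Bolt shear: A_b = π·30²/4 = 706.9 mm²; R_n = 372 × 706.9 × 4 × 1 / 1000 = 1052 kN → 0.75 × 1052 = 789 kN.
Bearing (1.2 l_c t F_u ≤ 2.4 d t F_u): upper limit = 2.4·30·14·450 / 1000 = 453.6 kN.
  Edge l_c = 55 − 33/2 = 38.5 → r_n = 291.1 kN; interior l_c = 85 − 33 = 52 → r_n = 393.1 kN.
  R_n,bearing = 1·291.1 + 3·393.1 = 1470 kN → 0.75 × 1470 = 1100 kN.
Bolt shear governs: 789 kN.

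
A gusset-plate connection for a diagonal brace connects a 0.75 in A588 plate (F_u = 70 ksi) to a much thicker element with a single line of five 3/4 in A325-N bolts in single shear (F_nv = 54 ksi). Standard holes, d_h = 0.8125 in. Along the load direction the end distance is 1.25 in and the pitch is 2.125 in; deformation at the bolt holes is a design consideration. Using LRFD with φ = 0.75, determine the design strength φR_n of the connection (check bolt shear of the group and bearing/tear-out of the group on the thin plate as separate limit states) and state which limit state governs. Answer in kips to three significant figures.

89.5 kips (bolt shear governs)

Bolt shear: A_b = π·0.75²/4 = 0.4418 in²; R_n = 54 × 0.4418 × 5 × 1 = 119.3 kips → 0.75 × 119.3 = 89.5 kips.
Bearing (1.2 l_c t F_u ≤ 2.4 d t F_u): upper limit = 2.4·0.75·0.75·70 = 94.5 kips.
  Edge l_c = 1.25 − 0.8125/2 = 0.8438 → r_n = 53.16 kips; interior l_c = 2.125 − 0.8125 = 1.312 → r_n = 82.69 kips.
  R_n,bearing = 1·53.16 + 4·82.69 = 383.9 kips → 0.75 × 383.9 = 288 kips.
Bolt shear governs: 89.5 kips.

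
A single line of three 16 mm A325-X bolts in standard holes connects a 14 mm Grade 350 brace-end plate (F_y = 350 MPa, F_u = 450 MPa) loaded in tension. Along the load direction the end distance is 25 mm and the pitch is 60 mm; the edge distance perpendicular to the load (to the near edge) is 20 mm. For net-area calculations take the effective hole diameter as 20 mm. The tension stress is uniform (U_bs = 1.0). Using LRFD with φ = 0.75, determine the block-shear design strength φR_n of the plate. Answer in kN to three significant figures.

Shear plane L_v = 25 + 2·60 = 145 mm; A_gv = 145 × 14 = 2030 mm².
A_nv = (145 − 2.5·20) × 14 = 1330 mm².
A_nt = (20 − 0.5·20) × 14 = 140 mm².
0.6 F_u A_nv = 359.1 kN; 0.6 F_y A_gv = 426.3 kN → shear rupture governs the shear term.
R_n = 359.1 + 1.0 × 450 × 140 / 1000 = 422.1 kN.
Design strength φR_n = 0.75 × 422.1 = 317 kN.

317 kN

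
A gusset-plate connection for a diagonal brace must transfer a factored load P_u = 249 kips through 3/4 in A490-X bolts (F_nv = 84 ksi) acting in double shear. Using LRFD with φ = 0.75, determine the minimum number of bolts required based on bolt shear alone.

5 bolts

A_b = π·0.75²/4 = 0.4418 in².
Per-bolt design strength φR_n = 0.75 × 84 × 0.4418 × 2 = 55.67 kips.
n ≥ 249 / 55.67 = 4.473 → use 5 bolts.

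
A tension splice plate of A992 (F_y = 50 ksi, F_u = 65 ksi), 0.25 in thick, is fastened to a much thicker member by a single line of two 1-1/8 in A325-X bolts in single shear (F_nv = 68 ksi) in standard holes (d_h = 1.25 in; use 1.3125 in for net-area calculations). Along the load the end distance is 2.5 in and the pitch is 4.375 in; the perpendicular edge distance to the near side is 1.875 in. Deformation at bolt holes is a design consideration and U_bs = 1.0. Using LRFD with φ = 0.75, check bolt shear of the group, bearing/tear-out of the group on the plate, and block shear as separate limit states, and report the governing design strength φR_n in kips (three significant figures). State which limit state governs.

50.7 kips (block shear governs)

Bolt shear: A_b = π·1.125²/4 = 0.994 in²; R_n = 68 × 0.994 × 2 × 1 = 135.2 kips → 0.75 × 135.2 = 101 kips.
Bearing: edge l_c = 1.875, r_n = 36.56 kips; interior l_c = 3.125, r_n = 43.87 kips; R_n = 36.56 + 1·43.87 = 80.44 kips → 60.3 kips.
Block shear: A_gv = 1.719, A_nv = 1.227, A_nt = 0.3047 in²; R_n = min(0.6F_uA_nv, 0.6F_yA_gv) + U_bs·F_u·A_nt = 67.64 kips → 50.7 kips.
Block shear governs: 50.7 kips.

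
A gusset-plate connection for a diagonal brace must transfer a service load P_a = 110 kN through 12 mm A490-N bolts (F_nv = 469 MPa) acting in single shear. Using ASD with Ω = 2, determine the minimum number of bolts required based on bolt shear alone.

5 bolts

A_b = π·12²/4 = 113.1 mm².
Per-bolt allowable strength R_n/Ω = 469 × 113.1 × 1 / 1000 / 2 = 26.52 kN.
n ≥ 110 / 26.52 = 4.148 → use 5 bolts.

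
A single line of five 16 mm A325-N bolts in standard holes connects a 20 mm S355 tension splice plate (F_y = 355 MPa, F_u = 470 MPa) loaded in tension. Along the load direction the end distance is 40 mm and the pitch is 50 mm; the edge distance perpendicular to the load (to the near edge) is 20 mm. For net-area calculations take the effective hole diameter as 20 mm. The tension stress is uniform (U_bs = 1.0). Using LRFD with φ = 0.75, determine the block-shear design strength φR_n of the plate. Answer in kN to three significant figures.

Shear plane L_v = 40 + 4·50 = 240 mm; A_gv = 240 × 20 = 4800 mm².
A_nv = (240 − 4.5·20) × 20 = 3000 mm².
A_nt = (20 − 0.5·20) × 20 = 200 mm².
0.6 F_u A_nv = 846 kN; 0.6 F_y A_gv = 1022 kN → shear rupture governs the shear term.
R_n = 846 + 1.0 × 470 × 200 / 1000 = 940 kN.
Design strength φR_n = 0.75 × 940 = 705 kN.

705 kN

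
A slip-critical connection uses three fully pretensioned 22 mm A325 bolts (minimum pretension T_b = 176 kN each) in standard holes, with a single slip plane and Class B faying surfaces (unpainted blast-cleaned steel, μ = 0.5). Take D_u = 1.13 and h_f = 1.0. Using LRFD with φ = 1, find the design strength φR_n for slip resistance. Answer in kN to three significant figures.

R_n = μ · D_u · h_f · T_b · n_s · n_b = 0.5 × 1.13 × 1.0 × 176 × 1 × 3 = 298.3 kN.
Design strength φR_n = 1 × 298.3 = 298 kN.

298 kN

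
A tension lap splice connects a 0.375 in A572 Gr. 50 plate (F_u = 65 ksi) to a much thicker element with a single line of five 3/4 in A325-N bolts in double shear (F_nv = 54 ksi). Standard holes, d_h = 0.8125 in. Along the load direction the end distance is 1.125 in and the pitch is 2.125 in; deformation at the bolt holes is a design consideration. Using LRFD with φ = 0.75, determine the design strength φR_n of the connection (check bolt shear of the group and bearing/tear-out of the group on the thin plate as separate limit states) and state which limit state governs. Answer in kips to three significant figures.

131 kips (bearing governs)

Bolt shear: A_b = π·0.75²/4 = 0.4418 in²; R_n = 54 × 0.4418 × 5 × 2 = 238.6 kips → 0.75 × 238.6 = 179 kips.
Bearing (1.2 l_c t F_u ≤ 2.4 d t F_u): upper limit = 2.4·0.75·0.375·65 = 43.87 kips.
  Edge l_c = 1.125 − 0.8125/2 = 0.7188 → r_n = 21.02 kips; interior l_c = 2.125 − 0.8125 = 1.312 → r_n = 38.39 kips.
  R_n,bearing = 1·21.02 + 4·38.39 = 174.6 kips → 0.75 × 174.6 = 131 kips.
Bearing governs: 131 kips.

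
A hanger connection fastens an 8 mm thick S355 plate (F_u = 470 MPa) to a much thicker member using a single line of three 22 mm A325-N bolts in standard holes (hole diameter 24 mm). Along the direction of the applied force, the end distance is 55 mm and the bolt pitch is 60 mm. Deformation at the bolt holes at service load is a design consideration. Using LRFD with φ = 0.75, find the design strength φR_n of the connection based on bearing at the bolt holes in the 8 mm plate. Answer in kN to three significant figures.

389 kN

Per bolt r_n = 1.2 l_c t F_u ≤ 2.4 d t F_u; upper limit = 2.4 × 22 × 8 × 470 / 1000 = 198.5 kN.
Edge bolt: l_c = 55 − 24/2 = 43 mm → 1.2 × 43 × 8 × 470 / 1000 = 194 → r_n = 194 kN.
Interior bolts: l_c = 60 − 24 = 36 mm → 1.2 × 36 × 8 × 470 / 1000 = 162.4 → r_n = 162.4 kN.
R_n = 1 × 194 + 2 × 162.4 = 518.9 kN.
Design strength φR_n = 0.75 × 518.9 = 389 kN.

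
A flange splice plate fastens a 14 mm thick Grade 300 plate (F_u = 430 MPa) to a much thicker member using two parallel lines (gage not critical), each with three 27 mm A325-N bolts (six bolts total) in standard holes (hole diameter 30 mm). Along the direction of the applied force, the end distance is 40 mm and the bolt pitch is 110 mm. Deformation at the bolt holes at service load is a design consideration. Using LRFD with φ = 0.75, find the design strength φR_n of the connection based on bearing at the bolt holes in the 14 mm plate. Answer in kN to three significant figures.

Per bolt r_n = 1.2 l_c t F_u ≤ 2.4 d t F_u; upper limit = 2.4 × 27 × 14 × 430 / 1000 = 390.1 kN.
Edge bolt: l_c = 40 − 30/2 = 25 mm → 1.2 × 25 × 14 × 430 / 1000 = 180.6 → r_n = 180.6 kN.
Interior bolts: l_c = 110 − 30 = 80 mm → 1.2 × 80 × 14 × 430 / 1000 = 577.9 → r_n = 390.1 kN.
R_n = 2 × 180.6 + 4 × 390.1 = 1922 kN.
Design strength φR_n = 0.75 × 1922 = 1440 kN.

1440 kN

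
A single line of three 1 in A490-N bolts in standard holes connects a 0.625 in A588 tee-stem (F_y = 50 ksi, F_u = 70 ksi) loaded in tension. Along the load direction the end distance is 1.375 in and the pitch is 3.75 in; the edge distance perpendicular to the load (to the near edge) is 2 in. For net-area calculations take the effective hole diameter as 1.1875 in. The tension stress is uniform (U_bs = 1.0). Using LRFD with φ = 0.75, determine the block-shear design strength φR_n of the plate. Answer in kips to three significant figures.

162 kips

Shear plane L_v = 1.375 + 2·3.75 = 8.875 in; A_gv = 8.875 × 0.625 = 5.547 in².
A_nv = (8.875 − 2.5·1.1875) × 0.625 = 3.691 in².
A_nt = (2 − 0.5·1.1875) × 0.625 = 0.8789 in².
0.6 F_u A_nv = 155 kips; 0.6 F_y A_gv = 166.4 kips → shear rupture governs the shear term.
R_n = 155 + 1.0 × 70 × 0.8789 = 216.6 kips.
Design strength φR_n = 0.75 × 216.6 = 162 kips.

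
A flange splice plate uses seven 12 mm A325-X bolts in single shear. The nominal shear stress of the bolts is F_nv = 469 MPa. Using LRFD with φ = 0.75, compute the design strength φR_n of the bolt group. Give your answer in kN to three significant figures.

278 kN

A_b = π × 12² / 4 = 113.1 mm².
R_n = F_nv · A_b · n · n_s = 469 × 113.1 × 7 × 1 / 1000 = 371.3 kN.
Design strength φR_n = 0.75 × 371.3 = 278 kN.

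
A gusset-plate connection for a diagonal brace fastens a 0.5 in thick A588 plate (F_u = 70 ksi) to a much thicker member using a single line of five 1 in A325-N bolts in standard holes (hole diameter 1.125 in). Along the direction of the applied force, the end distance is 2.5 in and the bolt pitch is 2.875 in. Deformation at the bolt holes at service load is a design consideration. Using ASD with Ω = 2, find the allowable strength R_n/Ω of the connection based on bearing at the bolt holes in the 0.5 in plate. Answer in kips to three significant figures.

188 kips

Per bolt r_n = 1.2 l_c t F_u ≤ 2.4 d t F_u; upper limit = 2.4 × 1 × 0.5 × 70 = 84 kips.
Edge bolt: l_c = 2.5 − 1.125/2 = 1.938 in → 1.2 × 1.938 × 0.5 × 70 = 81.37 → r_n = 81.37 kips.
Interior bolts: l_c = 2.875 − 1.125 = 1.75 in → 1.2 × 1.75 × 0.5 × 70 = 73.5 → r_n = 73.5 kips.
R_n = 1 × 81.37 + 4 × 73.5 = 375.4 kips.
Allowable strength R_n/Ω = 375.4 / 2 = 188 kips.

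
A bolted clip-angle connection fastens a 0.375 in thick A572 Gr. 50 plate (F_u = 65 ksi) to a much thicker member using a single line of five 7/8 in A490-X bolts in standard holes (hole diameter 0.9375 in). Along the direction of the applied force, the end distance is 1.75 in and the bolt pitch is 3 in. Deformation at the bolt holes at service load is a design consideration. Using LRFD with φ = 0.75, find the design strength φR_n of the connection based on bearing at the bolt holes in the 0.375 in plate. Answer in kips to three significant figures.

Per bolt r_n = 1.2 l_c t F_u ≤ 2.4 d t F_u; upper limit = 2.4 × 0.875 × 0.375 × 65 = 51.19 kips.
Edge bolt: l_c = 1.75 − 0.9375/2 = 1.281 in → 1.2 × 1.281 × 0.375 × 65 = 37.48 → r_n = 37.48 kips.
Interior bolts: l_c = 3 − 0.9375 = 2.062 in → 1.2 × 2.062 × 0.375 × 65 = 60.33 → r_n = 51.19 kips.
R_n = 1 × 37.48 + 4 × 51.19 = 242.2 kips.
Design strength φR_n = 0.75 × 242.2 = 182 kips.

182 kips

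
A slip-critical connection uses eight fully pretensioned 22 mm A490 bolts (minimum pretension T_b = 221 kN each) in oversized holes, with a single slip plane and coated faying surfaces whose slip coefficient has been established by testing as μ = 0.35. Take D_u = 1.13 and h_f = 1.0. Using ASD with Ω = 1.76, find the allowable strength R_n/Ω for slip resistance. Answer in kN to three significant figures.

397 kN

R_n = μ · D_u · h_f · T_b · n_s · n_b = 0.35 × 1.13 × 1.0 × 221 × 1 × 8 = 699.2 kN.
Allowable strength R_n/Ω = 699.2 / 1.76 = 397 kN.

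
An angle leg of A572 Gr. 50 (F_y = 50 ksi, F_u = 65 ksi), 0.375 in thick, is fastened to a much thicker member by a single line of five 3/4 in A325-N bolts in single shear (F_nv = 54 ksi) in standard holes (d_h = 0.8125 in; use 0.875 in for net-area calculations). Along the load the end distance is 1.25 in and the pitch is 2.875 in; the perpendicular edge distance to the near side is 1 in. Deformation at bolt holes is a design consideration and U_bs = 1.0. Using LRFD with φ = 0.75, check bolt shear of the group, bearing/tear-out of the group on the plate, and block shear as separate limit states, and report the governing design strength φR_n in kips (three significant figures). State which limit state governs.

89.5 kips (bolt shear governs)

Bolt shear: A_b = π·0.75²/4 = 0.4418 in²; R_n = 54 × 0.4418 × 5 × 1 = 119.3 kips → 0.75 × 119.3 = 89.5 kips.
Bearing: edge l_c = 0.8438, r_n = 24.68 kips; interior l_c = 2.062, r_n = 43.87 kips; R_n = 24.68 + 4·43.87 = 200.2 kips → 150 kips.
Block shear: A_gv = 4.781, A_nv = 3.305, A_nt = 0.2109 in²; R_n = min(0.6F_uA_nv, 0.6F_yA_gv) + U_bs·F_u·A_nt = 142.6 kips → 107 kips.
Bolt shear governs: 89.5 kips.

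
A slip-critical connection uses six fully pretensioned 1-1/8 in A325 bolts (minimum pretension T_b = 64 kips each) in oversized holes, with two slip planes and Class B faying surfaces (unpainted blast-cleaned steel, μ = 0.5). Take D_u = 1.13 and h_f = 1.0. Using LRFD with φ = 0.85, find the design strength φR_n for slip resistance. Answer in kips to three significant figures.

R_n = μ · D_u · h_f · T_b · n_s · n_b = 0.5 × 1.13 × 1.0 × 64 × 2 × 6 = 433.9 kips.
Design strength φR_n = 0.85 × 433.9 = 369 kips.

369 kips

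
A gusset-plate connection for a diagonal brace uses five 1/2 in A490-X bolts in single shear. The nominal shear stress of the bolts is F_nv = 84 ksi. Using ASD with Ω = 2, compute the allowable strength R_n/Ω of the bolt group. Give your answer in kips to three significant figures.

A_b = π × 0.5² / 4 = 0.1963 in².
R_n = F_nv · A_b · n · n_s = 84 × 0.1963 × 5 × 1 = 82.47 kips.
Allowable strength R_n/Ω = 82.47 / 2 = 41.2 kips.

41.2 kips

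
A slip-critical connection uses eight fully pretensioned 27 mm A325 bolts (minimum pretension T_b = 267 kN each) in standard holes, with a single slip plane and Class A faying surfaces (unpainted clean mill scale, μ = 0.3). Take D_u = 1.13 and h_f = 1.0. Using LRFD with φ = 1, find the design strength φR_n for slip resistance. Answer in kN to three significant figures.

R_n = μ · D_u · h_f · T_b · n_s · n_b = 0.3 × 1.13 × 1.0 × 267 × 1 × 8 = 724.1 kN.
Design strength φR_n = 1 × 724.1 = 724 kN.

724 kN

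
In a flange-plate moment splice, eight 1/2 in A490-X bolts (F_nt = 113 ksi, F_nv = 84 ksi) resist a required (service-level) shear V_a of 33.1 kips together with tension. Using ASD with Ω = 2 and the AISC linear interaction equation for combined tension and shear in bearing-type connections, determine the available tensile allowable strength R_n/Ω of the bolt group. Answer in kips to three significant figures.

70.8 kips

A_b = π·0.5²/4 = 0.1963 in²; f_rv = 33.1 / (8 × 0.1963) = 21.07 ksi.
F'_nt = 1.3 F_nt − (Ω F_nt / F_nv) f_rv = 1.3·113 − (2·113/84)·21.07 = 90.21 ksi, capped at F_nt → F'_nt = 90.21 ksi.
R_n = F'_nt · A_b · n = 90.21 × 0.1963 × 8 = 141.7 kips.
Allowable strength R_n/Ω = 141.7 / 2 = 70.8 kips.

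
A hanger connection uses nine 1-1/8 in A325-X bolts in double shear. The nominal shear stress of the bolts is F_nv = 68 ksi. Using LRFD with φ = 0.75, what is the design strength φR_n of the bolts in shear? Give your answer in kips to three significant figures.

A_b = π × 1.125² / 4 = 0.994 in².
R_n = F_nv · A_b · n · n_s = 68 × 0.994 × 9 × 2 = 1217 kips.
Design strength φR_n = 0.75 × 1217 = 913 kips.

913 kips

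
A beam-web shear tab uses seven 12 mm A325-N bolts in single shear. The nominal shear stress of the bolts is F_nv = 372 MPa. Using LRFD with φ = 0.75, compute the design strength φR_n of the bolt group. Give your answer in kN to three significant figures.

221 kN

A_b = π × 12² / 4 = 113.1 mm².
R_n = F_nv · A_b · n · n_s = 372 × 113.1 × 7 × 1 / 1000 = 294.5 kN.
Design strength φR_n = 0.75 × 294.5 = 221 kN.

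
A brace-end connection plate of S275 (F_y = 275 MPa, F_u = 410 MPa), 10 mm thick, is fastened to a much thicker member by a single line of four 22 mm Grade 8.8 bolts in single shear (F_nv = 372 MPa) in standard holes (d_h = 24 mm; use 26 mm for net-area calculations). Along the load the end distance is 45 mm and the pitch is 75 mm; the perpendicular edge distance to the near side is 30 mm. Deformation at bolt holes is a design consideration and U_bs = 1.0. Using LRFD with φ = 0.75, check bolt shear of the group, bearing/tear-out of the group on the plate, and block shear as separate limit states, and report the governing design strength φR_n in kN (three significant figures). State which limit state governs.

Bolt shear: A_b = π·22²/4 = 380.1 mm²; R_n = 372 × 380.1 × 4 × 1 / 1000 = 565.6 kN → 0.75 × 565.6 = 424 kN.
Bearing: edge l_c = 33, r_n = 162.4 kN; interior l_c = 51, r_n = 216.5 kN; R_n = 162.4 + 3·216.5 = 811.8 kN → 609 kN.
Block shear: A_gv = 2700, A_nv = 1790, A_nt = 170 mm²; R_n = min(0.6F_uA_nv, 0.6F_yA_gv) + U_bs·F_u·A_nt = 510 kN → 383 kN.
Block shear governs: 383 kN.

383 kN (block shear governs)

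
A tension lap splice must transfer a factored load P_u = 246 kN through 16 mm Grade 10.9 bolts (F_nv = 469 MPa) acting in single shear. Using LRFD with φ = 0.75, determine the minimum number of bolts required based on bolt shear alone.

4 bolts

A_b = π·16²/4 = 201.1 mm².
Per-bolt design strength φR_n = 0.75 × 469 × 201.1 × 1 / 1000 = 70.72 kN.
n ≥ 246 / 70.72 = 3.478 → use 4 bolts.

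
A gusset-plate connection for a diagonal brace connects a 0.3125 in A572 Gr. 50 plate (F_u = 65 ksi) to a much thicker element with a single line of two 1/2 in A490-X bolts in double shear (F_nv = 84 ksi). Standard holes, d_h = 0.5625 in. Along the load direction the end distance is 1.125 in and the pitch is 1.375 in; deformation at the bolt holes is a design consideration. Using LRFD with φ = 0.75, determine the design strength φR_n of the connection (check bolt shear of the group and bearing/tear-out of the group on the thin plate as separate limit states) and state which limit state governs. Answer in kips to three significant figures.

Bolt shear: A_b = π·0.5²/4 = 0.1963 in²; R_n = 84 × 0.1963 × 2 × 2 = 65.97 kips → 0.75 × 65.97 = 49.5 kips.
Bearing (1.2 l_c t F_u ≤ 2.4 d t F_u): upper limit = 2.4·0.5·0.3125·65 = 24.38 kips.
  Edge l_c = 1.125 − 0.5625/2 = 0.8438 → r_n = 20.57 kips; interior l_c = 1.375 − 0.5625 = 0.8125 → r_n = 19.8 kips.
  R_n,bearing = 1·20.57 + 1·19.8 = 40.37 kips → 0.75 × 40.37 = 30.3 kips.
Bearing governs: 30.3 kips.

30.3 kips (bearing governs)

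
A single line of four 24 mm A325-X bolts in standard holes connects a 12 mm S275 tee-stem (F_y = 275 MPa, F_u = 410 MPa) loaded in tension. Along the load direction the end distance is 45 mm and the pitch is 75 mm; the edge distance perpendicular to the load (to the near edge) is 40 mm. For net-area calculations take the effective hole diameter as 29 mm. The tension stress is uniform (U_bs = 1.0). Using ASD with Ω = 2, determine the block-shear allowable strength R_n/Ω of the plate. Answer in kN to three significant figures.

311 kN

Shear plane L_v = 45 + 3·75 = 270 mm; A_gv = 270 × 12 = 3240 mm².
A_nv = (270 − 3.5·29) × 12 = 2022 mm².
A_nt = (40 − 0.5·29) × 12 = 306 mm².
0.6 F_u A_nv = 497.4 kN; 0.6 F_y A_gv = 534.6 kN → shear rupture governs the shear term.
R_n = 497.4 + 1.0 × 410 × 306 / 1000 = 622.9 kN.
Allowable strength R_n/Ω = 622.9 / 2 = 311 kN.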